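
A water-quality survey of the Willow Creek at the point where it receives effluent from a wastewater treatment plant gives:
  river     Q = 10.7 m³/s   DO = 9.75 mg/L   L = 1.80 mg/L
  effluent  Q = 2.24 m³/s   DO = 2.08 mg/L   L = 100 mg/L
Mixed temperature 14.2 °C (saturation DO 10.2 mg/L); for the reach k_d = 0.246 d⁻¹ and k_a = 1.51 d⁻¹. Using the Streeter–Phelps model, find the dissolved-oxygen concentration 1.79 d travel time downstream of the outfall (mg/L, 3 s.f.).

DO ≈ 7.97 mg/L

Mixed DO = (10.7×9.75 + 2.24×2.08)/(10.7+2.24) = 109.0/12.94 = 8.422 mg/L.
Mixed L₀ = (10.7×1.80 + 2.24×100)/(12.94) = 243.3/12.94 = 18.80 mg/L.
Initial deficit D₀ = C_s − DO₀ = 10.2 − 8.422 = 1.778 mg/L.
D(1.79) = [0.246×18.80/(1.51−0.246)](e^(−0.246×1.79) − e^(−1.51×1.79)) + 1.778 e^(−1.51×1.79)
= 3.659 × (0.6438 − 0.06701) + 1.778 × 0.06701 = 2.229 mg/L.
DO = 10.2 − 2.229 = 7.971 mg/L.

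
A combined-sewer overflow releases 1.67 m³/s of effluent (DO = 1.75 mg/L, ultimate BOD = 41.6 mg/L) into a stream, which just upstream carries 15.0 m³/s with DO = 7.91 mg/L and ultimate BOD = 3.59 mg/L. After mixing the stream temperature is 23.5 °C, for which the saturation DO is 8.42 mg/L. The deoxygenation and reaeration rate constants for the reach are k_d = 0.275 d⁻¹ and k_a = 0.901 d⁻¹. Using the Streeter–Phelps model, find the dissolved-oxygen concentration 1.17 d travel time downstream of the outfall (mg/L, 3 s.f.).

Mixed DO = (15.0×7.91 + 1.67×1.75)/(15.0+1.67) = 121.6/16.67 = 7.293 mg/L.
Mixed L₀ = (15.0×3.59 + 1.67×41.6)/(16.67) = 123.3/16.67 = 7.398 mg/L.
Initial deficit D₀ = C_s − DO₀ = 8.42 − 7.293 = 1.127 mg/L.
D(1.17) = [0.275×7.398/(0.901−0.275)](e^(−0.275×1.17) − e^(−0.901×1.17)) + 1.127 e^(−0.901×1.17)
= 3.250 × (0.7249 − 0.3485) + 1.127 × 0.3485 = 1.616 mg/L.
DO = 8.42 − 1.616 = 6.804 mg/L.

DO ≈ 6.80 mg/L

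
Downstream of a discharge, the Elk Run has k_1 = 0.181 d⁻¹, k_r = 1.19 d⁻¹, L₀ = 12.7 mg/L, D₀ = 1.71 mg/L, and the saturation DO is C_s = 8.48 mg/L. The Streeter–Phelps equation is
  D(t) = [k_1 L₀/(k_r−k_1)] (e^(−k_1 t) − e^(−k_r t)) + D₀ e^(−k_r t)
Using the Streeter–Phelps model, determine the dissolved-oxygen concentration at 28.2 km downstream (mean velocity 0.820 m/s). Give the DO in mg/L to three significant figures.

DO ≈ 6.71 mg/L

Travel time t = x/v = 28.2 km / (0.820 m/s) = 28200 m / 0.820 m/s = 34390 s = 0.3980 d.
k_1 L₀/(k_r−k_1) = 0.181×12.7/(1.19−0.181) = 2.299/1.009 = 2.278 mg/L.
e^(−k_1 t) = e^(−0.181×0.3980) = 0.9305; e^(−k_r t) = e^(−1.19×0.3980) = 0.6227.
D = 2.278 × (0.9305 − 0.6227) + 1.71 × 0.6227 = 0.7012 + 1.065 = 1.766 mg/L.
DO = C_s − D = 8.48 − 1.766 = 6.714 mg/L.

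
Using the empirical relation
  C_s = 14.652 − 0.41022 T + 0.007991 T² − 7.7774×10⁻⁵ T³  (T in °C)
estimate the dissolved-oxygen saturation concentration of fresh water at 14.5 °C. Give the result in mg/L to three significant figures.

C_s = 14.652 − 0.41022×14.5 + 0.007991×14.5² − 7.7774×10⁻⁵×14.5³ = 10.15 mg/L.

C_s ≈ 10.1 mg/L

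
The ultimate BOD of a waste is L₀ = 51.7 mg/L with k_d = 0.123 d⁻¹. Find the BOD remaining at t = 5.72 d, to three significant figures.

L ≈ 25.6 mg/L

L_t = L₀ e^(−k_d t) = 51.7 × e^(−0.123×5.72) = 51.7 × 0.4948 = 25.58 mg/L.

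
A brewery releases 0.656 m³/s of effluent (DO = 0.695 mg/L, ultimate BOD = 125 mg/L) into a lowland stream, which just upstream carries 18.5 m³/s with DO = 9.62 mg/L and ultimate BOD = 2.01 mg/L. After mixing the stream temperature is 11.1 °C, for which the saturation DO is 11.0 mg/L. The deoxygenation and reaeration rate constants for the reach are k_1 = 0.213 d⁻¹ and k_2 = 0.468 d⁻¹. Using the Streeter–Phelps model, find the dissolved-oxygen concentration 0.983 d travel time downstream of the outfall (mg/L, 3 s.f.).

Mixed DO = (18.5×9.62 + 0.656×0.695)/(18.5+0.656) = 178.4/19.16 = 9.314 mg/L.
Mixed L₀ = (18.5×2.01 + 0.656×125)/(19.16) = 119.2/19.16 = 6.222 mg/L.
Initial deficit D₀ = C_s − DO₀ = 11.0 − 9.314 = 1.686 mg/L.
D(0.983) = [0.213×6.222/(0.468−0.213)](e^(−0.213×0.983) − e^(−0.468×0.983)) + 1.686 e^(−0.468×0.983)
= 5.197 × (0.8111 − 0.6313) + 1.686 × 0.6313 = 1.999 mg/L.
DO = 11.0 − 1.999 = 9.001 mg/L.

DO ≈ 9.00 mg/L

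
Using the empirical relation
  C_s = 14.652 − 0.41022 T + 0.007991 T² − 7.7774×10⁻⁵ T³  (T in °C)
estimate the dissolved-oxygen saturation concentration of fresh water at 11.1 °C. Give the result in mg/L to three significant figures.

C_s = 14.652 − 0.41022×11.1 + 0.007991×11.1² − 7.7774×10⁻⁵×11.1³ = 10.98 mg/L.

C_s ≈ 11.0 mg/L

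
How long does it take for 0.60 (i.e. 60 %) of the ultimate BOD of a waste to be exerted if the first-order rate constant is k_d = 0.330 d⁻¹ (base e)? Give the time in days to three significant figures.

t ≈ 2.78 d

y/L₀ = 1 − e^(−k_d t) = 0.60 ⇒ e^(−k_d t) = 0.400
t = −ln(0.400) / 0.330 = 0.9163 / 0.330 = 2.777 d.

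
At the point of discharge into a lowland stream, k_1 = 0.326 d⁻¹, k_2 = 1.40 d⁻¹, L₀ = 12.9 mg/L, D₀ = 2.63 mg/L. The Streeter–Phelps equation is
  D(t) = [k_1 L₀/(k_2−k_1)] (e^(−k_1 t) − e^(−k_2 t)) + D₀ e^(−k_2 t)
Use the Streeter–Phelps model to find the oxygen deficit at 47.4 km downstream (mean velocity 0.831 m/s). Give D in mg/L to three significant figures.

Travel time t = x/v = 47.4 km / (0.831 m/s) = 47400 m / 0.831 m/s = 57040 s = 0.6602 d.
k_1 L₀/(k_2−k_1) = 0.326×12.9/(1.40−0.326) = 4.205/1.074 = 3.916 mg/L.
e^(−k_1 t) = e^(−0.326×0.6602) = 0.8064; e^(−k_2 t) = e^(−1.40×0.6602) = 0.3968.
D = 3.916 × (0.8064 − 0.3968) + 2.63 × 0.3968 = 1.604 + 1.044 = 2.647 mg/L.

D ≈ 2.65 mg/L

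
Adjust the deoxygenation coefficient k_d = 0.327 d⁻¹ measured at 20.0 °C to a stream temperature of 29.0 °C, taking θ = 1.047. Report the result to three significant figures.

k_d(T₂) = k_d(T₁) · θ^(T₂−T₁) = 0.327 × 1.047^(29.0−20.0)
= 0.327 × 1.047^9.00 = 0.327 × 1.512 = 0.4944 d⁻¹.

k_d ≈ 0.494 d⁻¹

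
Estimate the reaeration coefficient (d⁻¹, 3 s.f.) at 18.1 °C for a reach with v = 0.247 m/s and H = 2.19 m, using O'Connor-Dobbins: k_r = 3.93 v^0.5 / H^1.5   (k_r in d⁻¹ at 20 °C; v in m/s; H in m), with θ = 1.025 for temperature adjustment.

k_r(20) = 3.93 × 0.247^0.5 / 2.19^1.5 = 3.93 × 0.4970 / 3.241 = 0.6027 d⁻¹.
k_r(18.1) = 0.6027 × 1.025^(18.1−20) = 0.6027 × 0.9542 = 0.5750 d⁻¹.

k_r ≈ 0.575 d⁻¹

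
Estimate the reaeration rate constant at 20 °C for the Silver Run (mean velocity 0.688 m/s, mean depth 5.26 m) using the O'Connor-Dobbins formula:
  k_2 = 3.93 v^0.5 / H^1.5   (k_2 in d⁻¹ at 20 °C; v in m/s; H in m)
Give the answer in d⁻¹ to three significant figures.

k_2 = 3.93 × 0.688^0.5 / 5.26^1.5 = 3.93 × 0.8295 / 12.06 = 0.2702 d⁻¹.

k_2 ≈ 0.270 d⁻¹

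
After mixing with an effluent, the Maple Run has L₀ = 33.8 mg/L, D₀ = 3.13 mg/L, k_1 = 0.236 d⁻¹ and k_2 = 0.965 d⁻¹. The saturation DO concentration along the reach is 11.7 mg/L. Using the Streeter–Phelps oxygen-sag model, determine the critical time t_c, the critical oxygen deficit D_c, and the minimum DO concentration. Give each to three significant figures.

t_c ≈ 1.47 d; D_c ≈ 5.84 mg/L; min DO ≈ 5.86 mg/L

At the critical point dD/dt = 0, so k_1 L₀ e^(−k_1 t) = k_2 D. Substituting D(t) from the Streeter–Phelps equation and solving for t gives
t_c = ln[(k_2/k_1)(1 − D₀(k_2−k_1)/(k_1 L₀))] / (k_2−k_1).
Here k_2−k_1 = 0.7290 d⁻¹ and 1 − D₀(k_2−k_1)/(k_1 L₀) = 1 − 3.13×0.7290/(0.236×33.8) = 0.7139, so
t_c = ln(4.089 × 0.7139) / 0.7290 = 1.071 / 0.7290 = 1.470 d.
L(t_c) = L₀ e^(−k_1 t_c) = 33.8 × 0.7069 = 23.89 mg/L, and at the critical point k_2 D_c = k_1 L, so D_c = (0.236/0.965) × 23.89 = 5.844 mg/L.
Minimum DO = C_s − D_c = 11.7 − 5.844 = 5.856 mg/L.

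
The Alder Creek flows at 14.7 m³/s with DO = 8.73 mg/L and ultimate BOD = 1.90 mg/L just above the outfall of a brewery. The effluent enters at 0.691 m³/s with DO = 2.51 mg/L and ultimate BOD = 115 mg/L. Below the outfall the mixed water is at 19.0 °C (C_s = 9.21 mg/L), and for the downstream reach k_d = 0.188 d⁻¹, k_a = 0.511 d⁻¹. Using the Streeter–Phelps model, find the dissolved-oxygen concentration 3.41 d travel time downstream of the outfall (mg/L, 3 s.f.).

DO ≈ 7.65 mg/L

Mixed DO = (14.7×8.73 + 0.691×2.51)/(14.7+0.691) = 130.1/15.39 = 8.451 mg/L.
Mixed L₀ = (14.7×1.90 + 0.691×115)/(15.39) = 107.4/15.39 = 6.978 mg/L.
Initial deficit D₀ = C_s − DO₀ = 9.21 − 8.451 = 0.7593 mg/L.
D(3.41) = [0.188×6.978/(0.511−0.188)](e^(−0.188×3.41) − e^(−0.511×3.41)) + 0.7593 e^(−0.511×3.41)
= 4.061 × (0.5267 − 0.1751) + 0.7593 × 0.1751 = 1.561 mg/L.
DO = 9.21 − 1.561 = 7.649 mg/L.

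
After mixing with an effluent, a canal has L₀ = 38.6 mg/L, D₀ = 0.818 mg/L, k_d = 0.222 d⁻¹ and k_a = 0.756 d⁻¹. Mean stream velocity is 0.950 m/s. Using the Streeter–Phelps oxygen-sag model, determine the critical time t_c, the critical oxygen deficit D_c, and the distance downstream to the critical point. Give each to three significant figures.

t_c ≈ 2.20 d; D_c ≈ 6.96 mg/L; x_c ≈ 180 km

With k_a/k_d = 3.405 and 1 − D₀(k_a−k_d)/(k_d L₀) = 0.9490,
t_c = ln(3.405 × 0.9490) / (0.756 − 0.222) = ln(3.232) / 0.5340 = 1.173/0.5340 = 2.197 d.
L(t_c) = L₀ e^(−k_d t_c) = 38.6 × 0.6141 = 23.70 mg/L, and at the critical point k_a D_c = k_d L, so D_c = (0.222/0.756) × 23.70 = 6.960 mg/L.
x_c = v t_c = 0.950 m/s × 2.197 d × 86400 s/d = 180300 m ≈ 180 km.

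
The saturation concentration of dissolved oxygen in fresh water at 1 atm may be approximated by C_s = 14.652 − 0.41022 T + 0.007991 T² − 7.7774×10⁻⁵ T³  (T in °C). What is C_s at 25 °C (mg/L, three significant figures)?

C_s ≈ 8.18 mg/L

C_s = 14.652 − 0.41022×25 + 0.007991×25² − 7.7774×10⁻⁵×25³ = 8.176 mg/L.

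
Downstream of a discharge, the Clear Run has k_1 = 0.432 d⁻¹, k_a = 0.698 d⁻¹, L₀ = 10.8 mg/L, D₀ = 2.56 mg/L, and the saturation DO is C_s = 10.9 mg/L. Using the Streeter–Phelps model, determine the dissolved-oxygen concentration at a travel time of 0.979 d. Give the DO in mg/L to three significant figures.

DO ≈ 6.97 mg/L

k_1 L₀/(k_a−k_1) = 0.432×10.8/(0.698−0.432) = 4.666/0.2660 = 17.54 mg/L.
e^(−k_1 t) = e^(−0.432×0.9790) = 0.6551; e^(−k_a t) = e^(−0.698×0.9790) = 0.5049.
D = 17.54 × (0.6551 − 0.5049) + 2.56 × 0.5049 = 2.634 + 1.293 = 3.927 mg/L.
DO = C_s − D = 10.9 − 3.927 = 6.973 mg/L.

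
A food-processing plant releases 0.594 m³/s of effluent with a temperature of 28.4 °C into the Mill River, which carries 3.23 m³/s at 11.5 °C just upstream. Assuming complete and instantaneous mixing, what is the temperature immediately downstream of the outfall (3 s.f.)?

Flow-weighted mixing: C = (Q_r C_r + Q_w C_w)/(Q_r + Q_w)
= (3.23×11.5 + 0.594×28.4)/(3.23 + 0.594) = 54.01/3.824 = 14.13 °C.

14.1 °C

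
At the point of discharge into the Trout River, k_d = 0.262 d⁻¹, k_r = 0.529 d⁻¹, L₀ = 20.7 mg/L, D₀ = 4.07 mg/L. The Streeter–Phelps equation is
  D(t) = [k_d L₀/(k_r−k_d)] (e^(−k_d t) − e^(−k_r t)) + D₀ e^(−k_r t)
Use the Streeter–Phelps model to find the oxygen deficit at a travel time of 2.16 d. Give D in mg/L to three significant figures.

D ≈ 6.35 mg/L

k_d L₀/(k_r−k_d) = 0.262×20.7/(0.529−0.262) = 5.423/0.2670 = 20.31 mg/L.
e^(−k_d t) = e^(−0.262×2.160) = 0.5678; e^(−k_r t) = e^(−0.529×2.160) = 0.3190.
D = 20.31 × (0.5678 − 0.3190) + 4.07 × 0.3190 = 5.055 + 1.298 = 6.353 mg/L.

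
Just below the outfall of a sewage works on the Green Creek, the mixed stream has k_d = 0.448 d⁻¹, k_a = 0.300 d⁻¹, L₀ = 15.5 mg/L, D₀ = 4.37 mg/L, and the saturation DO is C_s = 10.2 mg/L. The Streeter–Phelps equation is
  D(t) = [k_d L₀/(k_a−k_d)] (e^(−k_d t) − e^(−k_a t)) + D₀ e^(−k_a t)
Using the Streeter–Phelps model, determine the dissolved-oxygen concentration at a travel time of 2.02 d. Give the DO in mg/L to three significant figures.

k_d L₀/(k_a−k_d) = 0.448×15.5/(0.300−0.448) = 6.944/-0.1480 = -46.92 mg/L.
e^(−k_d t) = e^(−0.448×2.020) = 0.4046; e^(−k_a t) = e^(−0.300×2.020) = 0.5455.
D = -46.92 × (0.4046 − 0.5455) + 4.37 × 0.5455 = 6.614 + 2.384 = 8.998 mg/L.
DO = C_s − D = 10.2 − 8.998 = 1.202 mg/L.

DO ≈ 1.20 mg/L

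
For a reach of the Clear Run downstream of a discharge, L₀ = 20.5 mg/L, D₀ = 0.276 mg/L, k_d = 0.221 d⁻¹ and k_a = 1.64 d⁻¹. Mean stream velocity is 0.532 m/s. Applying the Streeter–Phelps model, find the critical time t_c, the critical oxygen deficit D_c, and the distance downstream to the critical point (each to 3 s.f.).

t_c = [1/(k_a−k_d)] ln[(k_a/k_d)(1 − D₀(k_a−k_d)/(k_d L₀))]
= [1/(1.64−0.221)] ln[(1.64/0.221)(1 − 0.276×1.419/(0.221×20.5))]
= (1/1.419) ln[7.421 × 0.9136] = 0.7047 × ln(6.779) = 0.7047 × 1.914 = 1.349 d.
L(t_c) = L₀ e^(−k_d t_c) = 20.5 × 0.7422 = 15.22 mg/L, and at the critical point k_a D_c = k_d L, so D_c = (0.221/1.64) × 15.22 = 2.050 mg/L.
x_c = v t_c = 0.532 m/s × 1.349 d × 86400 s/d = 62000 m ≈ 62.0 km.

t_c ≈ 1.35 d; D_c ≈ 2.05 mg/L; x_c ≈ 62.0 km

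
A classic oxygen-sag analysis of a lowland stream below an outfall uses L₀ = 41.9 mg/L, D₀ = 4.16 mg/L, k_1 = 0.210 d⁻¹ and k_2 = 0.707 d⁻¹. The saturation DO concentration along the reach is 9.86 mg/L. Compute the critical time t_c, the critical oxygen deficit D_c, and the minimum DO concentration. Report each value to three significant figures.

t_c ≈ 1.90 d; D_c ≈ 8.34 mg/L; min DO ≈ 1.52 mg/L

With k_2/k_1 = 3.367 and 1 − D₀(k_2−k_1)/(k_1 L₀) = 0.7650,
t_c = ln(3.367 × 0.7650) / (0.707 − 0.210) = ln(2.576) / 0.4970 = 0.9461/0.4970 = 1.904 d.
L(t_c) = L₀ e^(−k_1 t_c) = 41.9 × 0.6705 = 28.09 mg/L, and at the critical point k_2 D_c = k_1 L, so D_c = (0.210/0.707) × 28.09 = 8.345 mg/L.
Minimum DO = C_s − D_c = 9.86 − 8.345 = 1.515 mg/L.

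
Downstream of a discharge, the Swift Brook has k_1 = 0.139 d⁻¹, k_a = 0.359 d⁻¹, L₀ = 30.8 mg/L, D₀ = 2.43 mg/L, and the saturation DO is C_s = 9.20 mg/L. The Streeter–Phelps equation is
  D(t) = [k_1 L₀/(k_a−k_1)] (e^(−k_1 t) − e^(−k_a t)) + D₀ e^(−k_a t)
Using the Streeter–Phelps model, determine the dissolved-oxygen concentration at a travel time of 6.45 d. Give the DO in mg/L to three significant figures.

DO ≈ 2.94 mg/L

k_1 L₀/(k_a−k_1) = 0.139×30.8/(0.359−0.139) = 4.281/0.2200 = 19.46 mg/L.
e^(−k_1 t) = e^(−0.139×6.450) = 0.4080; e^(−k_a t) = e^(−0.359×6.450) = 0.09871.
D = 19.46 × (0.4080 − 0.09871) + 2.43 × 0.09871 = 6.018 + 0.2399 = 6.258 mg/L.
DO = C_s − D = 9.20 − 6.258 = 2.942 mg/L.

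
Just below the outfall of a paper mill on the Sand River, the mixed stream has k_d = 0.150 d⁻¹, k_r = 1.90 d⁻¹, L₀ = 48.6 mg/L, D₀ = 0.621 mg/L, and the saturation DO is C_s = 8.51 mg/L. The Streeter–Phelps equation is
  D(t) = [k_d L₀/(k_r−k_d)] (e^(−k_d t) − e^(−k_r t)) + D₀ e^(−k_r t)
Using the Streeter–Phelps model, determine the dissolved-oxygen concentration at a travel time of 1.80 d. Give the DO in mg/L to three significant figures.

k_d L₀/(k_r−k_d) = 0.150×48.6/(1.90−0.150) = 7.290/1.750 = 4.166 mg/L.
e^(−k_d t) = e^(−0.150×1.800) = 0.7634; e^(−k_r t) = e^(−1.90×1.800) = 0.03271.
D = 4.166 × (0.7634 − 0.03271) + 0.621 × 0.03271 = 3.044 + 0.02031 = 3.064 mg/L.
DO = C_s − D = 8.51 − 3.064 = 5.446 mg/L.

DO ≈ 5.45 mg/L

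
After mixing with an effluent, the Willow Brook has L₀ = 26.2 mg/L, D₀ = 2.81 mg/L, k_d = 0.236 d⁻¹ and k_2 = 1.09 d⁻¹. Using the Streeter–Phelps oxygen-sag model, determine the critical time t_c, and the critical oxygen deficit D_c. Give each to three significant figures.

t_c ≈ 1.22 d; D_c ≈ 4.26 mg/L

With k_2/k_d = 4.619 and 1 − D₀(k_2−k_d)/(k_d L₀) = 0.6119,
t_c = ln(4.619 × 0.6119) / (1.09 − 0.236) = ln(2.826) / 0.8540 = 1.039/0.8540 = 1.217 d.
L(t_c) = L₀ e^(−k_d t_c) = 26.2 × 0.7504 = 19.66 mg/L, and at the critical point k_2 D_c = k_d L, so D_c = (0.236/1.09) × 19.66 = 4.257 mg/L.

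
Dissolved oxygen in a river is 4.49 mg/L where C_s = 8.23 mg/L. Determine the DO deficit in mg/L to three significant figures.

D = C_s − C = 8.23 − 4.49 = 3.74 mg/L.

D ≈ 3.74 mg/L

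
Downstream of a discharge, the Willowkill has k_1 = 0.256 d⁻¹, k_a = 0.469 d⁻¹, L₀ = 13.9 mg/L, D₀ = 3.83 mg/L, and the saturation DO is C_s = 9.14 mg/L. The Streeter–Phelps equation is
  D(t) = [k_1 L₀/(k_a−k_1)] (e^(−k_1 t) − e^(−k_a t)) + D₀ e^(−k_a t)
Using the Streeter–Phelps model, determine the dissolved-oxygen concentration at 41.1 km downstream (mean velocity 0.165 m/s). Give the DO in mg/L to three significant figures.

Travel time t = x/v = 41.1 km / (0.165 m/s) = 41100 m / 0.165 m/s = 249100 s = 2.883 d.
k_1 L₀/(k_a−k_1) = 0.256×13.9/(0.469−0.256) = 3.558/0.2130 = 16.71 mg/L.
e^(−k_1 t) = e^(−0.256×2.883) = 0.4780; e^(−k_a t) = e^(−0.469×2.883) = 0.2587.
D = 16.71 × (0.4780 − 0.2587) + 3.83 × 0.2587 = 3.665 + 0.9908 = 4.655 mg/L.
DO = C_s − D = 9.14 − 4.655 = 4.485 mg/L.

DO ≈ 4.48 mg/L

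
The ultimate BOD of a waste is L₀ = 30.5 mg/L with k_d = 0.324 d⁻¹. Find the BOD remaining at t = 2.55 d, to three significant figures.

L ≈ 13.4 mg/L

L_t = L₀ e^(−k_d t) = 30.5 × e^(−0.324×2.55) = 30.5 × 0.4377 = 13.35 mg/L.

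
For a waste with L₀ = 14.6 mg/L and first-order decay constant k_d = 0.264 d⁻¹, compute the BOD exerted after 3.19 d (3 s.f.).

y_t = L₀(1 − e^(−k_d t)) = 14.6 × (1 − e^(−0.264×3.19))
= 14.6 × (1 − 0.4308) = 14.6 × 0.5692 = 8.311 mg/L.

y ≈ 8.31 mg/L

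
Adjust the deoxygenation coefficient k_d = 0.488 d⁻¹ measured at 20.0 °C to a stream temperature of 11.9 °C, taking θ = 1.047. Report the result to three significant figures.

k_d ≈ 0.336 d⁻¹

k_d(T₂) = k_d(T₁) · θ^(T₂−T₁) = 0.488 × 1.047^(11.9−20.0)
= 0.488 × 1.047^-8.10 = 0.488 × 0.6893 = 0.3364 d⁻¹.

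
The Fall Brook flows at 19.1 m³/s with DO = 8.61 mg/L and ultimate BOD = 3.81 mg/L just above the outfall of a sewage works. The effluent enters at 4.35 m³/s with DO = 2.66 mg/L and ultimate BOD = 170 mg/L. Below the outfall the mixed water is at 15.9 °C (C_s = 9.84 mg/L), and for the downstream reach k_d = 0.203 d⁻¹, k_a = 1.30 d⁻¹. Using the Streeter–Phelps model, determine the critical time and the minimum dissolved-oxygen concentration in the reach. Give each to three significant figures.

Mixed DO = (19.1×8.61 + 4.35×2.66)/(19.1+4.35) = 176.0/23.45 = 7.506 mg/L.
Mixed L₀ = (19.1×3.81 + 4.35×170)/(23.45) = 812.3/23.45 = 34.64 mg/L.
Initial deficit D₀ = C_s − DO₀ = 9.84 − 7.506 = 2.334 mg/L.
t_c = (1/1.097) ln[(1.30/0.203)(1 − 2.334×1.097/(0.203×34.64))] = 0.9116 × ln(4.072) = 1.280 d.
D_c = (0.203/1.30) × 34.64 × e^(−0.203×1.280) = 0.1562 × 34.64 × 0.7712 = 4.171 mg/L.
Minimum DO = 9.84 − 4.171 = 5.669 mg/L.

t_c ≈ 1.28 d; minimum DO ≈ 5.67 mg/L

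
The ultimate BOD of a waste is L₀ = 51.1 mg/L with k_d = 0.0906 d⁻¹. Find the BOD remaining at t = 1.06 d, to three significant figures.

L_t = L₀ e^(−k_d t) = 51.1 × e^(−0.0906×1.06) = 51.1 × 0.9084 = 46.42 mg/L.

L ≈ 46.4 mg/L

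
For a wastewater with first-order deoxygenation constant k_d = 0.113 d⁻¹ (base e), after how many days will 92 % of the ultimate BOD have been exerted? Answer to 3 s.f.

t ≈ 22.4 d

y/L₀ = 1 − e^(−k_d t) = 0.92 ⇒ e^(−k_d t) = 0.0800
t = −ln(0.0800) / 0.113 = 2.526 / 0.113 = 22.35 d.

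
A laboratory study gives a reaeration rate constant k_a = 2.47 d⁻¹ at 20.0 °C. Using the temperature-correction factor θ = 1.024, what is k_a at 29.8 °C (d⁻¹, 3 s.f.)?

k_a ≈ 3.12 d⁻¹

k_a(T₂) = k_a(T₁) · θ^(T₂−T₁) = 2.47 × 1.024^(29.8−20.0)
= 2.47 × 1.024^9.80 = 2.47 × 1.262 = 3.116 d⁻¹.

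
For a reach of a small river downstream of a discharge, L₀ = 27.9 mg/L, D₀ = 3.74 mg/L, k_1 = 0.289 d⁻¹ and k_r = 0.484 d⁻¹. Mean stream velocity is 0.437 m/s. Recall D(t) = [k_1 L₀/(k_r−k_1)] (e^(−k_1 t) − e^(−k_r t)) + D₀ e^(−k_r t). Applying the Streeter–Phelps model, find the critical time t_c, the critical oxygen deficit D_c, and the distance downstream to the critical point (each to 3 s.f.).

t_c ≈ 2.16 d; D_c ≈ 8.93 mg/L; x_c ≈ 81.5 km

With k_r/k_1 = 1.675 and 1 − D₀(k_r−k_1)/(k_1 L₀) = 0.9096,
t_c = ln(1.675 × 0.9096) / (0.484 − 0.289) = ln(1.523) / 0.1950 = 0.4209/0.1950 = 2.158 d.
L(t_c) = L₀ e^(−k_1 t_c) = 27.9 × 0.5359 = 14.95 mg/L, and at the critical point k_r D_c = k_1 L, so D_c = (0.289/0.484) × 14.95 = 8.928 mg/L.
x_c = v t_c = 0.437 m/s × 2.158 d × 86400 s/d = 81490 m ≈ 81.5 km.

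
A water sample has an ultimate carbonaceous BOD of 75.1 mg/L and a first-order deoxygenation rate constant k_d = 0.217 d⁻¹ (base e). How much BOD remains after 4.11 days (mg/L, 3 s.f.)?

L_t = L₀ e^(−k_d t) = 75.1 × e^(−0.217×4.11) = 75.1 × 0.4099 = 30.78 mg/L.

L ≈ 30.8 mg/L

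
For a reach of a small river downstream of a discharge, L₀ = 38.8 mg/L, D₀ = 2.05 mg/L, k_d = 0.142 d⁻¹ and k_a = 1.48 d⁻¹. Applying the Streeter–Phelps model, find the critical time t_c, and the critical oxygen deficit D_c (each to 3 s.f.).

At the critical point dD/dt = 0, so k_d L₀ e^(−k_d t) = k_a D. Substituting D(t) from the Streeter–Phelps equation and solving for t gives
t_c = ln[(k_a/k_d)(1 − D₀(k_a−k_d)/(k_d L₀))] / (k_a−k_d).
Here k_a−k_d = 1.338 d⁻¹ and 1 − D₀(k_a−k_d)/(k_d L₀) = 1 − 2.05×1.338/(0.142×38.8) = 0.5022, so
t_c = ln(10.42 × 0.5022) / 1.338 = 1.655 / 1.338 = 1.237 d.
D_c = (k_d/k_a) L₀ e^(−k_d t_c) = (0.142/1.48) × 38.8 × e^(−0.142×1.237) = 0.09595 × 38.8 × 0.8389 = 3.123 mg/L.

t_c ≈ 1.24 d; D_c ≈ 3.12 mg/L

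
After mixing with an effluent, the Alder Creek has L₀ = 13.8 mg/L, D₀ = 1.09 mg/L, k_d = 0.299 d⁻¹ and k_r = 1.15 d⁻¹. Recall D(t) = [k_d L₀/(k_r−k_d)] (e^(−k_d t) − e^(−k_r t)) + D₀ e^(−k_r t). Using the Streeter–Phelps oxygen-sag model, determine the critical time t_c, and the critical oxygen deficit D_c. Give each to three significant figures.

At the critical point dD/dt = 0, so k_d L₀ e^(−k_d t) = k_r D. Substituting D(t) from the Streeter–Phelps equation and solving for t gives
t_c = ln[(k_r/k_d)(1 − D₀(k_r−k_d)/(k_d L₀))] / (k_r−k_d).
Here k_r−k_d = 0.8510 d⁻¹ and 1 − D₀(k_r−k_d)/(k_d L₀) = 1 − 1.09×0.8510/(0.299×13.8) = 0.7752, so
t_c = ln(3.846 × 0.7752) / 0.8510 = 1.092 / 0.8510 = 1.284 d.
L(t_c) = L₀ e^(−k_d t_c) = 13.8 × 0.6812 = 9.401 mg/L, and at the critical point k_r D_c = k_d L, so D_c = (0.299/1.15) × 9.401 = 2.444 mg/L.

t_c ≈ 1.28 d; D_c ≈ 2.44 mg/L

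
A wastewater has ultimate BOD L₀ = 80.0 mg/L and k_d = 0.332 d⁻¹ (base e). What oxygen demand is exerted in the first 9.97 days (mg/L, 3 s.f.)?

y_t = L₀(1 − e^(−k_d t)) = 80.0 × (1 − e^(−0.332×9.97))
= 80.0 × (1 − 0.03651) = 80.0 × 0.9635 = 77.08 mg/L.

y ≈ 77.1 mg/L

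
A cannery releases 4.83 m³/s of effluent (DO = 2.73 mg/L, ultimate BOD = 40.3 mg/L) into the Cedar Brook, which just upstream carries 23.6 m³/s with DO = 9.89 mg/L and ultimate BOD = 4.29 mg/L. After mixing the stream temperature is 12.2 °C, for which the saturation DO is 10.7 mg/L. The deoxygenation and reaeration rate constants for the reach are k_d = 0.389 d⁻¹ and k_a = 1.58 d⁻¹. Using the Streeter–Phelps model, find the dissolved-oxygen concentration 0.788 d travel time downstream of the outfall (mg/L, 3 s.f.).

DO ≈ 8.59 mg/L

Mixed DO = (23.6×9.89 + 4.83×2.73)/(23.6+4.83) = 246.6/28.43 = 8.674 mg/L.
Mixed L₀ = (23.6×4.29 + 4.83×40.3)/(28.43) = 295.9/28.43 = 10.41 mg/L.
Initial deficit D₀ = C_s − DO₀ = 10.7 − 8.674 = 2.026 mg/L.
D(0.788) = [0.389×10.41/(1.58−0.389)](e^(−0.389×0.788) − e^(−1.58×0.788)) + 2.026 e^(−1.58×0.788)
= 3.399 × (0.7360 − 0.2879) + 2.026 × 0.2879 = 2.107 mg/L.
DO = 10.7 − 2.107 = 8.593 mg/L.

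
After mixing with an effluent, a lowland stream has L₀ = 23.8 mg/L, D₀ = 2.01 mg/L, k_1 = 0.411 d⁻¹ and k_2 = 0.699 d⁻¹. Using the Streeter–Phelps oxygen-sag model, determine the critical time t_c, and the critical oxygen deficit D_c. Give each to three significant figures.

t_c = [1/(k_2−k_1)] ln[(k_2/k_1)(1 − D₀(k_2−k_1)/(k_1 L₀))]
= [1/(0.699−0.411)] ln[(0.699/0.411)(1 − 2.01×0.2880/(0.411×23.8))]
= (1/0.2880) ln[1.701 × 0.9408] = 3.472 × ln(1.600) = 3.472 × 0.4701 = 1.632 d.
D_c = (k_1/k_2) L₀ e^(−k_1 t_c) = (0.411/0.699) × 23.8 × e^(−0.411×1.632) = 0.5880 × 23.8 × 0.5113 = 7.155 mg/L.

t_c ≈ 1.63 d; D_c ≈ 7.16 mg/L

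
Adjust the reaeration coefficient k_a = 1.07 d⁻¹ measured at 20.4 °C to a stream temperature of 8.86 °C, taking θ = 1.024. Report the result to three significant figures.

k_a ≈ 0.814 d⁻¹

k_a(T₂) = k_a(T₁) · θ^(T₂−T₁) = 1.07 × 1.024^(8.86−20.4)
= 1.07 × 1.024^-11.5 = 1.07 × 0.7606 = 0.8138 d⁻¹.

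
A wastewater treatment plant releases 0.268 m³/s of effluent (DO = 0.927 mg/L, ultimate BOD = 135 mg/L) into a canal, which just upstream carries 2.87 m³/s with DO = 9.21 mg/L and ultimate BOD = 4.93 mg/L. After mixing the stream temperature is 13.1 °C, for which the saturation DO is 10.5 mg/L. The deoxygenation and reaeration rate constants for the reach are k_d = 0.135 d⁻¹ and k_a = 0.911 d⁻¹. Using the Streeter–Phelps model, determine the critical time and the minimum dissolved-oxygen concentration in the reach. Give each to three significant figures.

Mixed DO = (2.87×9.21 + 0.268×0.927)/(2.87+0.268) = 26.68/3.138 = 8.503 mg/L.
Mixed L₀ = (2.87×4.93 + 0.268×135)/(3.138) = 50.33/3.138 = 16.04 mg/L.
Initial deficit D₀ = C_s − DO₀ = 10.5 − 8.503 = 1.997 mg/L.
t_c = (1/0.7760) ln[(0.911/0.135)(1 − 1.997×0.7760/(0.135×16.04))] = 1.289 × ln(1.917) = 0.8389 d.
D_c = (0.135/0.911) × 16.04 × e^(−0.135×0.8389) = 0.1482 × 16.04 × 0.8929 = 2.122 mg/L.
Minimum DO = 10.5 − 2.122 = 8.378 mg/L.

t_c ≈ 0.839 d; minimum DO ≈ 8.38 mg/L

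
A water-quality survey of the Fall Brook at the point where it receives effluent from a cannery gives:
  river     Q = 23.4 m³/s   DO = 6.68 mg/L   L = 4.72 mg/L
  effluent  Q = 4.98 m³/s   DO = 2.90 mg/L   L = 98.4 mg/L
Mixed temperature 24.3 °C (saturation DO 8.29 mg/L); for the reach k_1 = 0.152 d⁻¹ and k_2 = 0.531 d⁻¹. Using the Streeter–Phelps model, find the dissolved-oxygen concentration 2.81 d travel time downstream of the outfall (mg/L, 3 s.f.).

Mixed DO = (23.4×6.68 + 4.98×2.90)/(23.4+4.98) = 170.8/28.38 = 6.017 mg/L.
Mixed L₀ = (23.4×4.72 + 4.98×98.4)/(28.38) = 600.5/28.38 = 21.16 mg/L.
Initial deficit D₀ = C_s − DO₀ = 8.29 − 6.017 = 2.273 mg/L.
D(2.81) = [0.152×21.16/(0.531−0.152)](e^(−0.152×2.81) − e^(−0.531×2.81)) + 2.273 e^(−0.531×2.81)
= 8.486 × (0.6524 − 0.2249) + 2.273 × 0.2249 = 4.139 mg/L.
DO = 8.29 − 4.139 = 4.151 mg/L.

DO ≈ 4.15 mg/L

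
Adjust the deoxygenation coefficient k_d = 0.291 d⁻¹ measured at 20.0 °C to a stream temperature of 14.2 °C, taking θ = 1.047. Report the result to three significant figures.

k_d(T₂) = k_d(T₁) · θ^(T₂−T₁) = 0.291 × 1.047^(14.2−20.0)
= 0.291 × 1.047^-5.80 = 0.291 × 0.7661 = 0.2229 d⁻¹.

k_d ≈ 0.223 d⁻¹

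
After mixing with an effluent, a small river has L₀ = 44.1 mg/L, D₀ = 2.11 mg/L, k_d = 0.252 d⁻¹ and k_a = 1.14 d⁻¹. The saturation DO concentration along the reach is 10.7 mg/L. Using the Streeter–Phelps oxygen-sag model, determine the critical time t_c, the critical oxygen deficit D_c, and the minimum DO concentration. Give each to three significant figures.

With k_a/k_d = 4.524 and 1 − D₀(k_a−k_d)/(k_d L₀) = 0.8314,
t_c = ln(4.524 × 0.8314) / (1.14 − 0.252) = ln(3.761) / 0.8880 = 1.325/0.8880 = 1.492 d.
L(t_c) = L₀ e^(−k_d t_c) = 44.1 × 0.6866 = 30.28 mg/L, and at the critical point k_a D_c = k_d L, so D_c = (0.252/1.14) × 30.28 = 6.694 mg/L.
Minimum DO = C_s − D_c = 10.7 − 6.694 = 4.006 mg/L.

t_c ≈ 1.49 d; D_c ≈ 6.69 mg/L; min DO ≈ 4.01 mg/L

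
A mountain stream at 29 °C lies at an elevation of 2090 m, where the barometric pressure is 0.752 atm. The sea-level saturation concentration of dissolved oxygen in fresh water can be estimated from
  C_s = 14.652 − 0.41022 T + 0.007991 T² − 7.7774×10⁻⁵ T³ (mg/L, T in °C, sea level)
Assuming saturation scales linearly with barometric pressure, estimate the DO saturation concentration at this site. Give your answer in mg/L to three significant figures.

At sea level: C_s = 14.652 − 0.41022×29 + 0.007991×29² − 7.7774×10⁻⁵×29³ = 7.579 mg/L.
Pressure correction: C_s' = 7.579 × 0.752 = 5.700 mg/L.

C_s ≈ 5.70 mg/L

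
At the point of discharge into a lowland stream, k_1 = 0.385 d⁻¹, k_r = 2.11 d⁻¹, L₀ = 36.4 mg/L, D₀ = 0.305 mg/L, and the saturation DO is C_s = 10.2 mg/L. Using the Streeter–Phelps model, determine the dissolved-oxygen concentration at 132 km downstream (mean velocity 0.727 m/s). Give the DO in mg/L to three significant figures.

Travel time t = x/v = 132 km / (0.727 m/s) = 132000 m / 0.727 m/s = 181600 s = 2.101 d.
k_1 L₀/(k_r−k_1) = 0.385×36.4/(2.11−0.385) = 14.01/1.725 = 8.124 mg/L.
e^(−k_1 t) = e^(−0.385×2.101) = 0.4453; e^(−k_r t) = e^(−2.11×2.101) = 0.01187.
D = 8.124 × (0.4453 − 0.01187) + 0.305 × 0.01187 = 3.521 + 0.003619 = 3.525 mg/L.
DO = C_s − D = 10.2 − 3.525 = 6.675 mg/L.

DO ≈ 6.68 mg/L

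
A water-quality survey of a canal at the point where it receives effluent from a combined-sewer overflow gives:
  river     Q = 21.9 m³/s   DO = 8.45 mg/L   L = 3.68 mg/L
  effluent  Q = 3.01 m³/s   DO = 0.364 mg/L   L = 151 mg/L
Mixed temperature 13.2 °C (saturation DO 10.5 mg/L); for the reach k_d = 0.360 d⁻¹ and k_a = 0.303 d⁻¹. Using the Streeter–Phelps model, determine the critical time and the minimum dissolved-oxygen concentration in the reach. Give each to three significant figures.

Mixed DO = (21.9×8.45 + 3.01×0.364)/(21.9+3.01) = 186.2/24.91 = 7.473 mg/L.
Mixed L₀ = (21.9×3.68 + 3.01×151)/(24.91) = 535.1/24.91 = 21.48 mg/L.
Initial deficit D₀ = C_s − DO₀ = 10.5 − 7.473 = 3.027 mg/L.
t_c = (1/-0.05700) ln[(0.303/0.360)(1 − 3.027×-0.05700/(0.360×21.48))] = -17.54 × ln(0.8604) = 2.637 d.
D_c = (0.360/0.303) × 21.48 × e^(−0.360×2.637) = 1.188 × 21.48 × 0.3870 = 9.878 mg/L.
Minimum DO = 10.5 − 9.878 = 0.6224 mg/L.

t_c ≈ 2.64 d; minimum DO ≈ 0.622 mg/L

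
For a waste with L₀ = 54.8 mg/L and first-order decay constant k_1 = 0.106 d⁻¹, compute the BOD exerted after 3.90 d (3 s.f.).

y ≈ 18.6 mg/L

y_t = L₀(1 − e^(−k_1 t)) = 54.8 × (1 − e^(−0.106×3.90))
= 54.8 × (1 − 0.6614) = 54.8 × 0.3386 = 18.56 mg/L.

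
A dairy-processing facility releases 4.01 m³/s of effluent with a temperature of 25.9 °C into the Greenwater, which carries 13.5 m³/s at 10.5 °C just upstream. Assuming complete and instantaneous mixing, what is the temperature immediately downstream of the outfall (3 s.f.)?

14.0 °C

Flow-weighted mixing: C = (Q_r C_r + Q_w C_w)/(Q_r + Q_w)
= (13.5×10.5 + 4.01×25.9)/(13.5 + 4.01) = 245.6/17.51 = 14.03 °C.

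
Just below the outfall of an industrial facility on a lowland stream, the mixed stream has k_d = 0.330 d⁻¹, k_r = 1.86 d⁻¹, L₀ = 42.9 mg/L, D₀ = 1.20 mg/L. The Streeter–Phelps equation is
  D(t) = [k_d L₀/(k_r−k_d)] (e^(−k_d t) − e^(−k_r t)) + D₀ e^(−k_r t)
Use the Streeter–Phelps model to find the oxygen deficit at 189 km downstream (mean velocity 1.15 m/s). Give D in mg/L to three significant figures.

Travel time t = x/v = 189 km / (1.15 m/s) = 189000 m / 1.15 m/s = 164300 s = 1.902 d.
k_d L₀/(k_r−k_d) = 0.330×42.9/(1.86−0.330) = 14.16/1.530 = 9.253 mg/L.
e^(−k_d t) = e^(−0.330×1.902) = 0.5338; e^(−k_r t) = e^(−1.86×1.902) = 0.02907.
D = 9.253 × (0.5338 − 0.02907) + 1.20 × 0.02907 = 4.670 + 0.03488 = 4.705 mg/L.

D ≈ 4.71 mg/L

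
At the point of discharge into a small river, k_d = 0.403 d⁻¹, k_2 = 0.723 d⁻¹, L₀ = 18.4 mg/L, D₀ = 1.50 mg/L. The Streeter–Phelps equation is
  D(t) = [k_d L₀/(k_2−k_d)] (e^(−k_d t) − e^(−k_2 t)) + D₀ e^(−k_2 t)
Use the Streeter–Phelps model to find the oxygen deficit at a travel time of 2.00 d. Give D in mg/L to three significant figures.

k_d L₀/(k_2−k_d) = 0.403×18.4/(0.723−0.403) = 7.415/0.3200 = 23.17 mg/L.
e^(−k_d t) = e^(−0.403×2.000) = 0.4466; e^(−k_2 t) = e^(−0.723×2.000) = 0.2355.
D = 23.17 × (0.4466 − 0.2355) + 1.50 × 0.2355 = 4.892 + 0.3533 = 5.246 mg/L.

D ≈ 5.25 mg/L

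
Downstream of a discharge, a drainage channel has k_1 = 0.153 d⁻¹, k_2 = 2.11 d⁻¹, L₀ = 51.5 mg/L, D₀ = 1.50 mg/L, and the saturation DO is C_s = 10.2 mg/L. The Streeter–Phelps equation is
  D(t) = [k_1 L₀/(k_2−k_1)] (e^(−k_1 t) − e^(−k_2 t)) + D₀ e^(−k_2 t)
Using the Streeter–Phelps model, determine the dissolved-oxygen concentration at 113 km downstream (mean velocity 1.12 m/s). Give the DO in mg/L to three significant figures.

DO ≈ 7.05 mg/L

Travel time t = x/v = 113 km / (1.12 m/s) = 113000 m / 1.12 m/s = 100900 s = 1.168 d.
k_1 L₀/(k_2−k_1) = 0.153×51.5/(2.11−0.153) = 7.880/1.957 = 4.026 mg/L.
e^(−k_1 t) = e^(−0.153×1.168) = 0.8364; e^(−k_2 t) = e^(−2.11×1.168) = 0.08510.
D = 4.026 × (0.8364 − 0.08510) + 1.50 × 0.08510 = 3.025 + 0.1276 = 3.153 mg/L.
DO = C_s − D = 10.2 − 3.153 = 7.047 mg/L.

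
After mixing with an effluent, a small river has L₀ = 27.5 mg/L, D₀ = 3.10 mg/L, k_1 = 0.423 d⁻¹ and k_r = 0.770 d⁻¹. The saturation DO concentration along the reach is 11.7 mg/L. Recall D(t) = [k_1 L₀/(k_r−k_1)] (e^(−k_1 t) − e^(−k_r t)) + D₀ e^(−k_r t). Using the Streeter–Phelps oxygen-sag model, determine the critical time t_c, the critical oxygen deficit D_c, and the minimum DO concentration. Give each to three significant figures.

t_c ≈ 1.45 d; D_c ≈ 8.19 mg/L; min DO ≈ 3.51 mg/L

With k_r/k_1 = 1.820 and 1 − D₀(k_r−k_1)/(k_1 L₀) = 0.9075,
t_c = ln(1.820 × 0.9075) / (0.770 − 0.423) = ln(1.652) / 0.3470 = 0.5020/0.3470 = 1.447 d.
L(t_c) = L₀ e^(−k_1 t_c) = 27.5 × 0.5423 = 14.91 mg/L, and at the critical point k_r D_c = k_1 L, so D_c = (0.423/0.770) × 14.91 = 8.193 mg/L.
Minimum DO = C_s − D_c = 11.7 − 8.193 = 3.507 mg/L.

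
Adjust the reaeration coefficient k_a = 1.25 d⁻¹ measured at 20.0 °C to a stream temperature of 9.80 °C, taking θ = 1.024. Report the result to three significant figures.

k_a ≈ 0.981 d⁻¹

k_a(T₂) = k_a(T₁) · θ^(T₂−T₁) = 1.25 × 1.024^(9.80−20.0)
= 1.25 × 1.024^-10.2 = 1.25 × 0.7851 = 0.9814 d⁻¹.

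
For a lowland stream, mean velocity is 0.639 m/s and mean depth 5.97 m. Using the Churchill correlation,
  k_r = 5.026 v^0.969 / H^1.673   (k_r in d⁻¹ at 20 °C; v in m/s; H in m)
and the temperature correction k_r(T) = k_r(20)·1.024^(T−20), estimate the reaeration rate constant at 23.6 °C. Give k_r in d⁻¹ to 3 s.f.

k_r(20) = 5.026 × 0.639^0.969 / 5.97^1.673 = 5.026 × 0.6479 / 19.87 = 0.1639 d⁻¹.
k_r(23.6) = 0.1639 × 1.024^(23.6−20) = 0.1639 × 1.089 = 0.1785 d⁻¹.

k_r ≈ 0.178 d⁻¹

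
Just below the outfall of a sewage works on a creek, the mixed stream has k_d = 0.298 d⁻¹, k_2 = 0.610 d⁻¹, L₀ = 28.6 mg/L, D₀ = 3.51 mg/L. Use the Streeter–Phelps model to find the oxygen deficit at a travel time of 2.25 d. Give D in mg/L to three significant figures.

D ≈ 7.94 mg/L

k_d L₀/(k_2−k_d) = 0.298×28.6/(0.610−0.298) = 8.523/0.3120 = 27.32 mg/L.
e^(−k_d t) = e^(−0.298×2.250) = 0.5115; e^(−k_2 t) = e^(−0.610×2.250) = 0.2535.
D = 27.32 × (0.5115 − 0.2535) + 3.51 × 0.2535 = 7.047 + 0.8897 = 7.937 mg/L.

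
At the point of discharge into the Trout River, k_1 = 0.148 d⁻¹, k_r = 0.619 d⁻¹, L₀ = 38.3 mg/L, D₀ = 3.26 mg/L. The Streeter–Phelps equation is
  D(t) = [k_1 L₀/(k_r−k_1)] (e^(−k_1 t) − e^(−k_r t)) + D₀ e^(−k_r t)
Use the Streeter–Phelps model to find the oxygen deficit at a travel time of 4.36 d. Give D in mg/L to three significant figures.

D ≈ 5.72 mg/L

k_1 L₀/(k_r−k_1) = 0.148×38.3/(0.619−0.148) = 5.668/0.4710 = 12.03 mg/L.
e^(−k_1 t) = e^(−0.148×4.360) = 0.5245; e^(−k_r t) = e^(−0.619×4.360) = 0.06728.
D = 12.03 × (0.5245 − 0.06728) + 3.26 × 0.06728 = 5.503 + 0.2193 = 5.722 mg/L.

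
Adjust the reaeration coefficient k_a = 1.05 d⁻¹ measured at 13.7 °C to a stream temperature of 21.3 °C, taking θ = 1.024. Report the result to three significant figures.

k_a(T₂) = k_a(T₁) · θ^(T₂−T₁) = 1.05 × 1.024^(21.3−13.7)
= 1.05 × 1.024^7.60 = 1.05 × 1.198 = 1.257 d⁻¹.

k_a ≈ 1.26 d⁻¹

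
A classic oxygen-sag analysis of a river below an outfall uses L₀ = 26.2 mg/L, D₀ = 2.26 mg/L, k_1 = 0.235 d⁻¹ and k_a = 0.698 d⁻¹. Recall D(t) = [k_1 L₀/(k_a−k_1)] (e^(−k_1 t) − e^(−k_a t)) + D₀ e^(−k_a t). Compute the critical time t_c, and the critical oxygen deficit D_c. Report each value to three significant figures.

t_c ≈ 1.95 d; D_c ≈ 5.58 mg/L

At the critical point dD/dt = 0, so k_1 L₀ e^(−k_1 t) = k_a D. Substituting D(t) from the Streeter–Phelps equation and solving for t gives
t_c = ln[(k_a/k_1)(1 − D₀(k_a−k_1)/(k_1 L₀))] / (k_a−k_1).
Here k_a−k_1 = 0.4630 d⁻¹ and 1 − D₀(k_a−k_1)/(k_1 L₀) = 1 − 2.26×0.4630/(0.235×26.2) = 0.8301, so
t_c = ln(2.970 × 0.8301) / 0.4630 = 0.9024 / 0.4630 = 1.949 d.
D_c = (k_1/k_a) L₀ e^(−k_1 t_c) = (0.235/0.698) × 26.2 × e^(−0.235×1.949) = 0.3367 × 26.2 × 0.6325 = 5.580 mg/L.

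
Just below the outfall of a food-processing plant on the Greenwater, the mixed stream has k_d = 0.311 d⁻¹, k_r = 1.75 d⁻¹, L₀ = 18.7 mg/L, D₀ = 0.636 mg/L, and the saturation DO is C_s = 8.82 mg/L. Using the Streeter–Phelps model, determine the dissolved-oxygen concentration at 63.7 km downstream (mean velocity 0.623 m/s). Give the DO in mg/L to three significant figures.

Travel time t = x/v = 63.7 km / (0.623 m/s) = 63700 m / 0.623 m/s = 102200 s = 1.183 d.
k_d L₀/(k_r−k_d) = 0.311×18.7/(1.75−0.311) = 5.816/1.439 = 4.041 mg/L.
e^(−k_d t) = e^(−0.311×1.183) = 0.6921; e^(−k_r t) = e^(−1.75×1.183) = 0.1261.
D = 4.041 × (0.6921 − 0.1261) + 0.636 × 0.1261 = 2.288 + 0.08018 = 2.368 mg/L.
DO = C_s − D = 8.82 − 2.368 = 6.452 mg/L.

DO ≈ 6.45 mg/L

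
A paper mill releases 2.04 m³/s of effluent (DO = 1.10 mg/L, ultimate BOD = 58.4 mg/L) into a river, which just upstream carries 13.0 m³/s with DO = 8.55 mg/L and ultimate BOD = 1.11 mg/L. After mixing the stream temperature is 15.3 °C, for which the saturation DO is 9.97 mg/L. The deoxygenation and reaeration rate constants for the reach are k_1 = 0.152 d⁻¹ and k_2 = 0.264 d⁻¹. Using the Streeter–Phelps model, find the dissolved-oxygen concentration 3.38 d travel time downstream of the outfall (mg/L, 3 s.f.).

DO ≈ 6.70 mg/L

Mixed DO = (13.0×8.55 + 2.04×1.10)/(13.0+2.04) = 113.4/15.04 = 7.539 mg/L.
Mixed L₀ = (13.0×1.11 + 2.04×58.4)/(15.04) = 133.6/15.04 = 8.881 mg/L.
Initial deficit D₀ = C_s − DO₀ = 9.97 − 7.539 = 2.431 mg/L.
D(3.38) = [0.152×8.881/(0.264−0.152)](e^(−0.152×3.38) − e^(−0.264×3.38)) + 2.431 e^(−0.264×3.38)
= 12.05 × (0.5982 − 0.4097) + 2.431 × 0.4097 = 3.268 mg/L.
DO = 9.97 − 3.268 = 6.702 mg/L.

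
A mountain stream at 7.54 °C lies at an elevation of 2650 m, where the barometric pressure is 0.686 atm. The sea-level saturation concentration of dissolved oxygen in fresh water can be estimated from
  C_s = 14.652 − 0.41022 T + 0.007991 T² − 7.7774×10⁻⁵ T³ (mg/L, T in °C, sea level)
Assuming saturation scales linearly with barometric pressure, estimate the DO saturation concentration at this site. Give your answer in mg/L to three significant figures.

At sea level: C_s = 14.652 − 0.41022×7.54 + 0.007991×7.54² − 7.7774×10⁻⁵×7.54³ = 11.98 mg/L.
Pressure correction: C_s' = 11.98 × 0.686 = 8.218 mg/L.

C_s ≈ 8.22 mg/L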